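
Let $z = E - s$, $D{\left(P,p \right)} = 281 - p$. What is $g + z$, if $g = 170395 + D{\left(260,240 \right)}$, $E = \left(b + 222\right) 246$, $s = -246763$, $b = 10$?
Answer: $474271$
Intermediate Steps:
$E = 57072$ ($E = \left(10 + 222\right) 246 = 232 \cdot 246 = 57072$)
$g = 170436$ ($g = 170395 + \left(281 - 240\right) = 170395 + 41 = 170436$)
$z = 303835$ ($z = 57072 - -246763 = 57072 + 246763 = 303835$)
$g + z = 170436 + 303835 = 474271$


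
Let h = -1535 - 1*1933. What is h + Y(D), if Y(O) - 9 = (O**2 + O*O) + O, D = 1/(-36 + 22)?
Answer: -169494/49 ≈ -3459.1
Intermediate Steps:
D = -1/14 (D = 1/(-14) = -1/14 ≈ -0.071429)
Y(O) = 9 + O + 2*O**2 (Y(O) = 9 + ((O**2 + O*O) + O) = 9 + ((O**2 + O**2) + O) = 9 + (2*O**2 + O) = 9 + (O + 2*O**2) = 9 + O + 2*O**2)
h = -3468 (h = -1535 - 1933 = -3468)
h + Y(D) = -3468 + (9 - 1/14 + 2*(-1/14)**2) = -3468 + (9 - 1/14 + 2*(1/196)) = -3468 + (9 - 1/14 + 1/98) = -3468 + 438/49 = -169494/49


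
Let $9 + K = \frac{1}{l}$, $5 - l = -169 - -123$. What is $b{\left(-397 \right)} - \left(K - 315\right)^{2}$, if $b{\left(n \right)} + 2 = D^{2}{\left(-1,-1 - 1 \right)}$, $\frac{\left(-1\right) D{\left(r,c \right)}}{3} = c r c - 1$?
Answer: $- \frac{272429506}{2601} \approx -1.0474 \cdot 10^{5}$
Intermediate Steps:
$D{\left(r,c \right)} = 3 - 3 r c^{2}$ ($D{\left(r,c \right)} = - 3 \left(c r c - 1\right) = - 3 \left(r c^{2} - 1\right) = - 3 \left(-1 + r c^{2}\right) = 3 - 3 r c^{2}$)
$l = 51$ ($l = 5 - \left(-169 - -123\right) = 5 - \left(-169 + 123\right) = 5 - -46 = 5 + 46 = 51$)
$b{\left(n \right)} = 223$ ($b{\left(n \right)} = -2 + \left(3 - - 3 \left(-1 - 1\right)^{2}\right)^{2} = -2 + \left(3 - - 3 \left(-2\right)^{2}\right)^{2} = -2 + \left(3 - \left(-3\right) 4\right)^{2} = -2 + \left(3 + 12\right)^{2} = -2 + 15^{2} = -2 + 225 = 223$)
$K = - \frac{458}{51}$ ($K = -9 + \frac{1}{51} = - \frac{458}{51} \approx -8.9804$)
$b{\left(-397 \right)} - \left(K - 315\right)^{2} = 223 - \left(- \frac{458}{51} - 315\right)^{2} = 223 - \left(- \frac{16523}{51}\right)^{2} = 223 - \frac{273009529}{2601} = - \frac{272429506}{2601}$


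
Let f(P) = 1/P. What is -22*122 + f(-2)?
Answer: -5369/2 ≈ -2684.5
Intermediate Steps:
-22*122 + f(-2) = -22*122 + 1/(-2) = -2684 - 1/2 = -5369/2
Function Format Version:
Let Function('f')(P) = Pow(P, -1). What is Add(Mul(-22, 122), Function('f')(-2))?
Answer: Rational(-5369, 2) ≈ -2684.5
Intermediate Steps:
Add(Mul(-22, 122), Function('f')(-2)) = Add(Mul(-22, 122), Pow(-2, -1)) = Add(-2684, Rational(-1, 2)) = Rational(-5369, 2)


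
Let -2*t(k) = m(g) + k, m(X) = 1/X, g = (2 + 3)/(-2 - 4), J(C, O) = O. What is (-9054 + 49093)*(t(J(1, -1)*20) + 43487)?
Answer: 8708002032/5 ≈ 1.7416e+9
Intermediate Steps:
g = -⅚ (g = 5/(-6) = 5*(-⅙) = -⅚ ≈ -0.83333)
t(k) = ⅗ - k/2 (t(k) = -(1/(-⅚) + k)/2 = -(-6/5 + k)/2 = ⅗ - k/2)
(-9054 + 49093)*(t(J(1, -1)*20) + 43487) = (-9054 + 49093)*((⅗ - (-1)*20/2) + 43487) = 40039*((⅗ - ½*(-20)) + 43487) = 40039*((⅗ + 10) + 43487) = 40039*(53/5 + 43487) = 40039*(217488/5) = 8708002032/5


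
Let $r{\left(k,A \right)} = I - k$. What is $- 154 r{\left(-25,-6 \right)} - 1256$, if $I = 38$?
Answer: $-10958$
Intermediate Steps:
$r{\left(k,A \right)} = 38 - k$
$- 154 r{\left(-25,-6 \right)} - 1256 = - 154 \left(38 - -25\right) - 1256 = - 154 \left(38 + 25\right) - 1256 = \left(-154\right) 63 - 1256 = -9702 - 1256 = -10958$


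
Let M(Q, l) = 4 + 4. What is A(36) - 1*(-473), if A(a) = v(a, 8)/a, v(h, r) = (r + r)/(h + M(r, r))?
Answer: 46828/99 ≈ 473.01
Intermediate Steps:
M(Q, l) = 8
v(h, r) = 2*r/(8 + h) (v(h, r) = (r + r)/(h + 8) = (2*r)/(8 + h) = 2*r/(8 + h))
A(a) = 16/(a*(8 + a)) (A(a) = (2*8/(8 + a))/a = (16/(8 + a))/a = 16/(a*(8 + a)))
A(36) - 1*(-473) = 16/(36*(8 + 36)) - 1*(-473) = 16*(1/36)/44 + 473 = 16*(1/36)*(1/44) + 473 = 1/99 + 473 = 46828/99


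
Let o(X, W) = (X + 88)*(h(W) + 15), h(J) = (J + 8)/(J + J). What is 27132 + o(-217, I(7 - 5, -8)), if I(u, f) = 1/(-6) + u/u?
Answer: 245133/10 ≈ 24513.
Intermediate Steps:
h(J) = (8 + J)/(2*J) (h(J) = (8 + J)/((2*J)) = (8 + J)*(1/(2*J)) = (8 + J)/(2*J))
I(u, f) = 5/6 (I(u, f) = 1*(-1/6) + 1 = -1/6 + 1 = 5/6)
o(X, W) = (15 + (8 + W)/(2*W))*(88 + X) (o(X, W) = (X + 88)*((8 + W)/(2*W) + 15) = (88 + X)*(15 + (8 + W)/(2*W)) = (15 + (8 + W)/(2*W))*(88 + X))
27132 + o(-217, I(7 - 5, -8)) = 27132 + (1364 + 352/(5/6) + (31/2)*(-217) + 4*(-217)/(5/6)) = 27132 + (1364 + 352*(6/5) - 6727/2 + 4*(-217)*(6/5)) = 27132 + (1364 + 2112/5 - 6727/2 - 5208/5) = 27132 - 26187/10 = 245133/10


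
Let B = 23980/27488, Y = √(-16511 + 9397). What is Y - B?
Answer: -5995/6872 + I*√7114 ≈ -0.87238 + 84.344*I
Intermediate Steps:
Y = I*√7114 (Y = √(-7114) = I*√7114 ≈ 84.344*I)
B = 5995/6872 (B = 23980*(1/27488) = 5995/6872 ≈ 0.87238)
Y - B = I*√7114 - 1*5995/6872 = I*√7114 - 5995/6872 = -5995/6872 + I*√7114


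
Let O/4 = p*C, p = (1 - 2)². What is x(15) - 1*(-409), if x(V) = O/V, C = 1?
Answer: 6139/15 ≈ 409.27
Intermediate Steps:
p = 1 (p = (-1)² = 1)
O = 4 (O = 4*(1*1) = 4*1 = 4)
x(V) = 4/V
x(15) - 1*(-409) = 4/15 - 1*(-409) = 4*(1/15) + 409 = 4/15 + 409 = 6139/15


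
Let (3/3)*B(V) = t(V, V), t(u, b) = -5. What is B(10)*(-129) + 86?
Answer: 731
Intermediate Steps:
B(V) = -5
B(10)*(-129) + 86 = -5*(-129) + 86 = 645 + 86 = 731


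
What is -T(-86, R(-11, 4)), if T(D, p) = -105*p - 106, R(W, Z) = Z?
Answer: 526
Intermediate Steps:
T(D, p) = -106 - 105*p
-T(-86, R(-11, 4)) = -(-106 - 105*4) = -(-106 - 420) = -1*(-526) = 526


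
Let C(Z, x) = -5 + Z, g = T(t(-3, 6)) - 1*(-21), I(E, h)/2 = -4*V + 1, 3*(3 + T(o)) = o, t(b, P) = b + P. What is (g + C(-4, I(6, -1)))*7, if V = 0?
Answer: 70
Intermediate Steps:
t(b, P) = P + b
T(o) = -3 + o/3
I(E, h) = 2 (I(E, h) = 2*(-4*0 + 1) = 2*(0 + 1) = 2*1 = 2)
g = 19 (g = (-3 + (6 - 3)/3) - 1*(-21) = (-3 + (⅓)*3) + 21 = (-3 + 1) + 21 = -2 + 21 = 19)
(g + C(-4, I(6, -1)))*7 = (19 + (-5 - 4))*7 = (19 - 9)*7 = 10*7 = 70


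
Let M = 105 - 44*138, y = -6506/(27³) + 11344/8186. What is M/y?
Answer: -480716550873/85012918 ≈ -5654.6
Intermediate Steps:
y = 85012918/80562519 (y = -6506/19683 + 11344*(1/8186) = -6506*1/19683 + 5672/4093 = -6506/19683 + 5672/4093 = 85012918/80562519 ≈ 1.0552)
M = -5967 (M = 105 - 6072 = -5967)
M/y = -5967/85012918/80562519 = -5967*80562519/85012918 = -480716550873/85012918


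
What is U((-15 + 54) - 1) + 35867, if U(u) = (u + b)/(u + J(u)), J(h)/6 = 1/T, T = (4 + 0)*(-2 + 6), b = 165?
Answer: 11012793/307 ≈ 35872.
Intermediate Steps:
T = 16 (T = 4*4 = 16)
J(h) = 3/8 (J(h) = 6/16 = 6*(1/16) = 3/8)
U(u) = (165 + u)/(3/8 + u) (U(u) = (u + 165)/(u + 3/8) = (165 + u)/(3/8 + u))
U((-15 + 54) - 1) + 35867 = 8*(165 + ((-15 + 54) - 1))/(3 + 8*((-15 + 54) - 1)) + 35867 = 8*(165 + (39 - 1))/(3 + 8*(39 - 1)) + 35867 = 8*(165 + 38)/(3 + 8*38) + 35867 = 8*203/(3 + 304) + 35867 = 8*203/307 + 35867 = 8*(1/307)*203 + 35867 = 1624/307 + 35867 = 11012793/307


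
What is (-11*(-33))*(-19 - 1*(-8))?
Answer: -3993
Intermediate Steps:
(-11*(-33))*(-19 - 1*(-8)) = 363*(-19 + 8) = 363*(-11) = -3993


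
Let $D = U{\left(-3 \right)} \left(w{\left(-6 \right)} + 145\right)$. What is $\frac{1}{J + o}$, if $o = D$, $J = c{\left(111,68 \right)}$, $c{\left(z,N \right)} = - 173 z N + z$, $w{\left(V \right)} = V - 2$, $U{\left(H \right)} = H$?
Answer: $- \frac{1}{1306104} \approx -7.6564 \cdot 10^{-7}$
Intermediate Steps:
$w{\left(V \right)} = -2 + V$
$c{\left(z,N \right)} = z - 173 N z$ ($c{\left(z,N \right)} = - 173 N z + z = z - 173 N z$)
$D = -411$ ($D = - 3 \left(\left(-2 - 6\right) + 145\right) = - 3 \left(-8 + 145\right) = \left(-3\right) 137 = -411$)
$J = -1305693$ ($J = 111 \left(1 - 11764\right) = 111 \left(-11763\right) = -1305693$)
$o = -411$
$\frac{1}{J + o} = \frac{1}{-1305693 - 411} = \frac{1}{-1306104} = - \frac{1}{1306104}$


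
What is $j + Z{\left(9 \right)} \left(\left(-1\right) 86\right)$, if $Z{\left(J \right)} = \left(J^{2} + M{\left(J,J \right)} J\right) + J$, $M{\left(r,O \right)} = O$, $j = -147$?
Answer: $-14853$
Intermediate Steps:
$Z{\left(J \right)} = J + 2 J^{2}$ ($Z{\left(J \right)} = \left(J^{2} + J J\right) + J = \left(J^{2} + J^{2}\right) + J = 2 J^{2} + J = J + 2 J^{2}$)
$j + Z{\left(9 \right)} \left(\left(-1\right) 86\right) = -147 + 9 \left(1 + 2 \cdot 9\right) \left(\left(-1\right) 86\right) = -147 + 9 \left(1 + 18\right) \left(-86\right) = -147 + 9 \cdot 19 \left(-86\right) = -147 + 171 \left(-86\right) = -147 - 14706 = -14853$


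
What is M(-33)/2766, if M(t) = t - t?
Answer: 0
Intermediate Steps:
M(t) = 0
M(-33)/2766 = 0/2766 = 0*(1/2766) = 0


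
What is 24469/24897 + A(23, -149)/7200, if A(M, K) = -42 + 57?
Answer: 3923339/3983520 ≈ 0.98489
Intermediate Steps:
A(M, K) = 15
24469/24897 + A(23, -149)/7200 = 24469/24897 + 15/7200 = 24469*(1/24897) + 15*(1/7200) = 24469/24897 + 1/480 = 3923339/3983520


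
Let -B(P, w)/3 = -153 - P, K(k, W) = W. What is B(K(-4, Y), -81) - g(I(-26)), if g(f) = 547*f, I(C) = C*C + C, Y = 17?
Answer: -355040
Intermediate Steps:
B(P, w) = 459 + 3*P (B(P, w) = -3*(-153 - P) = 459 + 3*P)
I(C) = C + C² (I(C) = C² + C = C + C²)
B(K(-4, Y), -81) - g(I(-26)) = (459 + 3*17) - 547*(-26*(1 - 26)) = (459 + 51) - 547*(-26*(-25)) = 510 - 547*650 = 510 - 1*355550 = 510 - 355550 = -355040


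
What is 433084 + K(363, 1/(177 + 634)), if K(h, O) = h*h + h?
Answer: 565216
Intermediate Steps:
K(h, O) = h + h² (K(h, O) = h² + h = h + h²)
433084 + K(363, 1/(177 + 634)) = 433084 + 363*(1 + 363) = 433084 + 363*364 = 433084 + 132132 = 565216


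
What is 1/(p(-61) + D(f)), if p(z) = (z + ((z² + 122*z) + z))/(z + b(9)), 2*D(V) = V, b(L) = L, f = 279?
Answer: 52/11097 ≈ 0.0046860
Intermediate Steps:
D(V) = V/2
p(z) = (z² + 124*z)/(9 + z) (p(z) = (z + ((z² + 122*z) + z))/(z + 9) = (z + (z² + 123*z))/(9 + z) = (z² + 124*z)/(9 + z))
1/(p(-61) + D(f)) = 1/(-61*(124 - 61)/(9 - 61) + (½)*279) = 1/(-61*63/(-52) + 279/2) = 1/(-61*(-1/52)*63 + 279/2) = 1/(3843/52 + 279/2) = 1/(11097/52) = 52/11097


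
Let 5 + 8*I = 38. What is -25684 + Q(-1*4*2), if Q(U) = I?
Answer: -205439/8 ≈ -25680.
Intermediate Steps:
I = 33/8 (I = -5/8 + (1/8)*38 = -5/8 + 19/4 = 33/8 ≈ 4.1250)
Q(U) = 33/8
-25684 + Q(-1*4*2) = -25684 + 33/8 = -205439/8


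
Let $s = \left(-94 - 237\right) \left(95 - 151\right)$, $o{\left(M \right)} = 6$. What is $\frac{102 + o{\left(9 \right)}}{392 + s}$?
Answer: $\frac{27}{4732} \approx 0.0057058$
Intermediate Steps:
$s = 18536$ ($s = \left(-331\right) \left(-56\right) = 18536$)
$\frac{102 + o{\left(9 \right)}}{392 + s} = \frac{102 + 6}{392 + 18536} = \frac{108}{18928} = 108 \cdot \frac{1}{18928} = \frac{27}{4732}$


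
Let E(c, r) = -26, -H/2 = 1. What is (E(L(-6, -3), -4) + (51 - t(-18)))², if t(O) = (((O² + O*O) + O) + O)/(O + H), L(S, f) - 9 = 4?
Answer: 77284/25 ≈ 3091.4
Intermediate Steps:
H = -2 (H = -2*1 = -2)
L(S, f) = 13 (L(S, f) = 9 + 4 = 13)
t(O) = (2*O + 2*O²)/(-2 + O) (t(O) = (((O² + O*O) + O) + O)/(O - 2) = (((O² + O²) + O) + O)/(-2 + O) = ((2*O² + O) + O)/(-2 + O) = ((O + 2*O²) + O)/(-2 + O) = (2*O + 2*O²)/(-2 + O))
(E(L(-6, -3), -4) + (51 - t(-18)))² = (-26 + (51 - 2*(-18)*(1 - 18)/(-2 - 18)))² = (-26 + (51 - 2*(-18)*(-17)/(-20)))² = (-26 + (51 - 2*(-18)*(-1)*(-17)/20))² = (-26 + (51 - 1*(-153/5)))² = (-26 + (51 + 153/5))² = (-26 + 408/5)² = (278/5)² = 77284/25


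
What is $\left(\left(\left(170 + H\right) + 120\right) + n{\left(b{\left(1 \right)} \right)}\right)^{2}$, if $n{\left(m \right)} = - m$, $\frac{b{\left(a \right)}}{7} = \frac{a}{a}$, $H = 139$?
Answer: $178084$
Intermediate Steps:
$b{\left(a \right)} = 7$ ($b{\left(a \right)} = 7 \frac{a}{a} = 7 \cdot 1 = 7$)
$\left(\left(\left(170 + H\right) + 120\right) + n{\left(b{\left(1 \right)} \right)}\right)^{2} = \left(\left(\left(170 + 139\right) + 120\right) - 7\right)^{2} = \left(\left(309 + 120\right) - 7\right)^{2} = \left(429 - 7\right)^{2} = 422^{2} = 178084$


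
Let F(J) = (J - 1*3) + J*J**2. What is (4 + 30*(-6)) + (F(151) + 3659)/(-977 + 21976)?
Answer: -249066/20999 ≈ -11.861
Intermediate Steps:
F(J) = -3 + J + J**3 (F(J) = (J - 3) + J**3 = (-3 + J) + J**3 = -3 + J + J**3)
(4 + 30*(-6)) + (F(151) + 3659)/(-977 + 21976) = (4 + 30*(-6)) + ((-3 + 151 + 151**3) + 3659)/(-977 + 21976) = (4 - 180) + ((-3 + 151 + 3442951) + 3659)/20999 = -176 + (3443099 + 3659)*(1/20999) = -176 + 3446758*(1/20999) = -176 + 3446758/20999 = -249066/20999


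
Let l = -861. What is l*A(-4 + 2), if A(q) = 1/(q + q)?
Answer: 861/4 ≈ 215.25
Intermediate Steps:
A(q) = 1/(2*q)
l*A(-4 + 2) = -861/(2*(-4 + 2)) = -861/(2*(-2)) = -861*(-1)/(2*2) = -861*(-¼) = 861/4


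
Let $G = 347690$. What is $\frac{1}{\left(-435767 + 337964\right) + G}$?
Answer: $\frac{1}{249887} \approx 4.0018 \cdot 10^{-6}$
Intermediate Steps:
$\frac{1}{\left(-435767 + 337964\right) + G} = \frac{1}{\left(-435767 + 337964\right) + 347690} = \frac{1}{-97803 + 347690} = \frac{1}{249887}$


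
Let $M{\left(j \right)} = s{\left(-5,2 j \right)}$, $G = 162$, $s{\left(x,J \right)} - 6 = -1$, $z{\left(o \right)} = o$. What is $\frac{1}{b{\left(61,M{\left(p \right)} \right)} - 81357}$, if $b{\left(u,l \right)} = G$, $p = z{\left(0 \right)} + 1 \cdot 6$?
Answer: $- \frac{1}{81195} \approx -1.2316 \cdot 10^{-5}$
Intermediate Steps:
$s{\left(x,J \right)} = 5$ ($s{\left(x,J \right)} = 6 - 1 = 5$)
$p = 6$ ($p = 0 + 1 \cdot 6 = 0 + 6 = 6$)
$M{\left(j \right)} = 5$
$b{\left(u,l \right)} = 162$
$\frac{1}{b{\left(61,M{\left(p \right)} \right)} - 81357} = \frac{1}{162 - 81357} = \frac{1}{-81195} = - \frac{1}{81195}$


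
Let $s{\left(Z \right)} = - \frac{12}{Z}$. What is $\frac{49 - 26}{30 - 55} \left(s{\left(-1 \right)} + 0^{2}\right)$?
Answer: $- \frac{276}{25} \approx -11.04$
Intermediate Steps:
$\frac{49 - 26}{30 - 55} \left(s{\left(-1 \right)} + 0^{2}\right) = \frac{49 - 26}{30 - 55} \left(- \frac{12}{-1} + 0^{2}\right) = \frac{23}{-25} \left(\left(-12\right) \left(-1\right) + 0\right) = 23 \left(- \frac{1}{25}\right) \left(12 + 0\right) = \left(- \frac{23}{25}\right) 12 = - \frac{276}{25}$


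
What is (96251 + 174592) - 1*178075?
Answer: 92768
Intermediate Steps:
(96251 + 174592) - 1*178075 = 270843 - 178075 = 92768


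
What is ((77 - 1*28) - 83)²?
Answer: 1156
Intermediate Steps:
((77 - 1*28) - 83)² = ((77 - 28) - 83)² = (49 - 83)² = (-34)² = 1156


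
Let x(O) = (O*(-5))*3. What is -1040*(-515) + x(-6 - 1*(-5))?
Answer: 535615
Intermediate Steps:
x(O) = -15*O (x(O) = -5*O*3 = -15*O)
-1040*(-515) + x(-6 - 1*(-5)) = -1040*(-515) - 15*(-6 - 1*(-5)) = 535600 - 15*(-6 + 5) = 535600 - 15*(-1) = 535600 + 15 = 535615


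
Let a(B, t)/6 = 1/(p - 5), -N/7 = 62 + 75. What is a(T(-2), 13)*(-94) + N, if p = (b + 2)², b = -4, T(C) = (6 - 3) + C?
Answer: -395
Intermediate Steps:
T(C) = 3 + C
p = 4 (p = (-4 + 2)² = (-2)² = 4)
N = -959 (N = -7*(62 + 75) = -7*137 = -959)
a(B, t) = -6 (a(B, t) = 6/(4 - 5) = 6/(-1) = 6*(-1) = -6)
a(T(-2), 13)*(-94) + N = -6*(-94) - 959 = 564 - 959 = -395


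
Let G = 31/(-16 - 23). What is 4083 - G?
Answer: 159268/39 ≈ 4083.8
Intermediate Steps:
G = -31/39 (G = 31/(-39) = 31*(-1/39) = -31/39 ≈ -0.79487)
4083 - G = 4083 - 1*(-31/39) = 4083 + 31/39 = 159268/39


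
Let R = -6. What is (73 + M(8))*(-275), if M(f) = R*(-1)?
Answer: -21725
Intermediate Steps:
M(f) = 6 (M(f) = -6*(-1) = 6)
(73 + M(8))*(-275) = (73 + 6)*(-275) = 79*(-275) = -21725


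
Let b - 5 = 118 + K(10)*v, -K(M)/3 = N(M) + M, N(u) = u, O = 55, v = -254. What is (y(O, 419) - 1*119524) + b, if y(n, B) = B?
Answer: -103742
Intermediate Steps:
K(M) = -6*M (K(M) = -3*(M + M) = -6*M)
b = 15363 (b = 5 + (118 - 6*10*(-254)) = 5 + (118 - 60*(-254)) = 5 + (118 + 15240) = 5 + 15358 = 15363)
(y(O, 419) - 1*119524) + b = (419 - 1*119524) + 15363 = (419 - 119524) + 15363 = -119105 + 15363 = -103742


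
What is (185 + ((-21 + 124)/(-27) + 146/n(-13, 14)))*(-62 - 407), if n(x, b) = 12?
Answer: -4896829/54 ≈ -90682.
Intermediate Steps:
(185 + ((-21 + 124)/(-27) + 146/n(-13, 14)))*(-62 - 407) = (185 + ((-21 + 124)/(-27) + 146/12))*(-62 - 407) = (185 + (103*(-1/27) + 146*(1/12)))*(-469) = (185 + (-103/27 + 73/6))*(-469) = (185 + 451/54)*(-469) = (10441/54)*(-469) = -4896829/54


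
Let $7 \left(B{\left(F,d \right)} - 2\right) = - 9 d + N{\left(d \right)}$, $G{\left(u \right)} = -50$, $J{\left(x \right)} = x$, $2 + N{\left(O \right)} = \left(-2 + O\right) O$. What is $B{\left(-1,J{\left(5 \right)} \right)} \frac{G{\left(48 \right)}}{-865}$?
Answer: $- \frac{180}{1211} \approx -0.14864$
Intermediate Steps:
$N{\left(O \right)} = -2 + O \left(-2 + O\right)$ ($N{\left(O \right)} = -2 + \left(-2 + O\right) O = -2 + O \left(-2 + O\right)$)
$B{\left(F,d \right)} = \frac{12}{7} - \frac{11 d}{7} + \frac{d^{2}}{7}$ ($B{\left(F,d \right)} = 2 + \frac{- 9 d - \left(2 - d^{2} + 2 d\right)}{7} = 2 + \frac{-2 + d^{2} - 11 d}{7} = 2 - \left(\frac{2}{7} - \frac{d^{2}}{7} + \frac{11 d}{7}\right) = \frac{12}{7} - \frac{11 d}{7} + \frac{d^{2}}{7}$)
$B{\left(-1,J{\left(5 \right)} \right)} \frac{G{\left(48 \right)}}{-865} = \left(\frac{12}{7} - \frac{55}{7} + \frac{5^{2}}{7}\right) \left(- \frac{50}{-865}\right) = \left(\frac{12}{7} - \frac{55}{7} + \frac{1}{7} \cdot 25\right) \left(\left(-50\right) \left(- \frac{1}{865}\right)\right) = \left(\frac{12}{7} - \frac{55}{7} + \frac{25}{7}\right) \frac{10}{173} = \left(- \frac{18}{7}\right) \frac{10}{173} = - \frac{180}{1211}$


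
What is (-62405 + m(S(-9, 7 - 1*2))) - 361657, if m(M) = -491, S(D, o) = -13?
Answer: -424553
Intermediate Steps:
(-62405 + m(S(-9, 7 - 1*2))) - 361657 = (-62405 - 491) - 361657 = -62896 - 361657 = -424553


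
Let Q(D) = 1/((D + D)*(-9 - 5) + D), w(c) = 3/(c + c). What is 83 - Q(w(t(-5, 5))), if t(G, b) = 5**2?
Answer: 6773/81 ≈ 83.617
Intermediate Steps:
t(G, b) = 25
w(c) = 3/(2*c) (w(c) = 3/((2*c)) = 3*(1/(2*c)) = 3/(2*c))
Q(D) = -1/(27*D) (Q(D) = 1/((2*D)*(-14) + D) = 1/(-28*D + D) = 1/(-27*D) = -1/(27*D))
83 - Q(w(t(-5, 5))) = 83 - (-1)/(27*((3/2)/25)) = 83 - (-1)/(27*((3/2)*(1/25))) = 83 - (-1)/(27*3/50) = 83 - (-1)*50/(27*3) = 83 - 1*(-50/81) = 83 + 50/81 = 6773/81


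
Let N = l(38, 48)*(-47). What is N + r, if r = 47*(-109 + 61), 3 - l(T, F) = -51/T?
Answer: -93483/38 ≈ -2460.1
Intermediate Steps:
l(T, F) = 3 + 51/T (l(T, F) = 3 - (-51)/T = 3 + 51/T)
r = -2256 (r = 47*(-48) = -2256)
N = -7755/38 (N = (3 + 51/38)*(-47) = (165/38)*(-47) = -7755/38 ≈ -204.08)
N + r = -7755/38 - 2256 = -93483/38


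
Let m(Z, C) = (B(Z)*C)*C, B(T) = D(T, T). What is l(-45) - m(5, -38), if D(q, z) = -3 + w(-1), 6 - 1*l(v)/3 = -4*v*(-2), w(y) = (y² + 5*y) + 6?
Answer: 2542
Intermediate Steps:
w(y) = 6 + y² + 5*y
l(v) = 18 - 24*v (l(v) = 18 - 3*(-4*v)*(-2) = 18 - 24*v)
D(q, z) = -1 (D(q, z) = -3 + (6 + (-1)² + 5*(-1)) = -3 + (6 + 1 - 5) = -3 + 2 = -1)
B(T) = -1
m(Z, C) = -C² (m(Z, C) = (-C)*C = -C²)
l(-45) - m(5, -38) = (18 - 24*(-45)) - (-1)*(-38)² = (18 + 1080) - (-1)*1444 = 1098 - 1*(-1444) = 1098 + 1444 = 2542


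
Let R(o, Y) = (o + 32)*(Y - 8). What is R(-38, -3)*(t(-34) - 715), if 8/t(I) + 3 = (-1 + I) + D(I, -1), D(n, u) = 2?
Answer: -141614/3 ≈ -47205.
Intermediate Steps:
R(o, Y) = (-8 + Y)*(32 + o) (R(o, Y) = (32 + o)*(-8 + Y) = (-8 + Y)*(32 + o))
t(I) = 8/(-2 + I) (t(I) = 8/(-3 + ((-1 + I) + 2)) = 8/(-3 + (1 + I)) = 8/(-2 + I))
R(-38, -3)*(t(-34) - 715) = (-256 - 8*(-38) + 32*(-3) - 3*(-38))*(8/(-2 - 34) - 715) = (-256 + 304 - 96 + 114)*(8/(-36) - 715) = 66*(8*(-1/36) - 715) = 66*(-2/9 - 715) = 66*(-6437/9) = -141614/3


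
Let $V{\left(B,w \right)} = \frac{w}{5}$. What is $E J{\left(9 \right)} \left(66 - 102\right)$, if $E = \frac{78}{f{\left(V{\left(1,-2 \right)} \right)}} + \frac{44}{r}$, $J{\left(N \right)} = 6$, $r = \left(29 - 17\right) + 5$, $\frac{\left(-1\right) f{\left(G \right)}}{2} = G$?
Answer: $- \frac{367524}{17} \approx -21619.0$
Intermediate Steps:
$V{\left(B,w \right)} = \frac{w}{5}$ ($V{\left(B,w \right)} = w \frac{1}{5} = \frac{w}{5}$)
$f{\left(G \right)} = - 2 G$
$r = 17$ ($r = 12 + 5 = 17$)
$E = \frac{3403}{34}$ ($E = \frac{78}{\left(-2\right) \frac{1}{5} \left(-2\right)} + \frac{44}{17} = \frac{78}{\left(-2\right) \left(- \frac{2}{5}\right)} + 44 \cdot \frac{1}{17} = \frac{78}{\frac{4}{5}} + \frac{44}{17} = 78 \cdot \frac{5}{4} + \frac{44}{17} = \frac{195}{2} + \frac{44}{17} = \frac{3403}{34} \approx 100.09$)
$E J{\left(9 \right)} \left(66 - 102\right) = \frac{3403}{34} \cdot 6 \left(66 - 102\right) = \frac{10209}{17} \left(-36\right) = - \frac{367524}{17}$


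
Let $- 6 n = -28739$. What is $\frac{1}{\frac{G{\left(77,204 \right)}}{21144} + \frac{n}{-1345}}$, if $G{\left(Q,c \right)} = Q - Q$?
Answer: $- \frac{8070}{28739} \approx -0.2808$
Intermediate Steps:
$G{\left(Q,c \right)} = 0$
$n = \frac{28739}{6}$ ($n = \left(- \frac{1}{6}\right) \left(-28739\right) = \frac{28739}{6} \approx 4789.8$)
$\frac{1}{\frac{G{\left(77,204 \right)}}{21144} + \frac{n}{-1345}} = \frac{1}{\frac{0}{21144} + \frac{28739}{6 \left(-1345\right)}} = \frac{1}{0 \cdot \frac{1}{21144} + \frac{28739}{6} \left(- \frac{1}{1345}\right)} = \frac{1}{0 - \frac{28739}{8070}} = \frac{1}{- \frac{28739}{8070}} = - \frac{8070}{28739}$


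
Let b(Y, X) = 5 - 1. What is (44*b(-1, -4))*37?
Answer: 6512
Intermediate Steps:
b(Y, X) = 4
(44*b(-1, -4))*37 = (44*4)*37 = 176*37 = 6512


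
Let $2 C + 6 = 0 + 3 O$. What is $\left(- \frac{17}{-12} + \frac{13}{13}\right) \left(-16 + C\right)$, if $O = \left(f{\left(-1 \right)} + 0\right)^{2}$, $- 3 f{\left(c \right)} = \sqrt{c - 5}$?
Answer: $- \frac{145}{3} \approx -48.333$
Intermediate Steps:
$f{\left(c \right)} = - \frac{\sqrt{-5 + c}}{3}$ ($f{\left(c \right)} = - \frac{\sqrt{c - 5}}{3} = - \frac{\sqrt{-5 + c}}{3}$)
$O = - \frac{2}{3}$ ($O = \left(- \frac{\sqrt{-5 - 1}}{3} + 0\right)^{2} = \left(- \frac{\sqrt{-6}}{3} + 0\right)^{2} = \left(- \frac{i \sqrt{6}}{3} + 0\right)^{2} = \left(- \frac{i \sqrt{6}}{3}\right)^{2} = - \frac{2}{3} \approx -0.66667$)
$C = -4$ ($C = -3 + \frac{0 + 3 \left(- \frac{2}{3}\right)}{2} = -3 + \frac{0 - 2}{2} = -3 + \frac{1}{2} \left(-2\right) = -3 - 1 = -4$)
$\left(- \frac{17}{-12} + \frac{13}{13}\right) \left(-16 + C\right) = \left(- \frac{17}{-12} + \frac{13}{13}\right) \left(-16 - 4\right) = \left(\left(-17\right) \left(- \frac{1}{12}\right) + 13 \cdot \frac{1}{13}\right) \left(-20\right) = \left(\frac{17}{12} + 1\right) \left(-20\right) = \frac{29}{12} \left(-20\right) = - \frac{145}{3}$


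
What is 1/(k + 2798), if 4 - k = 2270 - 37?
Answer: 1/569 ≈ 0.0017575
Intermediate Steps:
k = -2229 (k = 4 - (2270 - 37) = 4 - 1*2233 = 4 - 2233 = -2229)
1/(k + 2798) = 1/(-2229 + 2798) = 1/569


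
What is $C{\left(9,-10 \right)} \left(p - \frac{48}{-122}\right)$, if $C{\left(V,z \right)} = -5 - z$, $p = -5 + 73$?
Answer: $\frac{20860}{61} \approx 341.97$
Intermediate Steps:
$p = 68$
$C{\left(9,-10 \right)} \left(p - \frac{48}{-122}\right) = \left(-5 - -10\right) \left(68 - \frac{48}{-122}\right) = \left(-5 + 10\right) \left(68 - - \frac{24}{61}\right) = 5 \left(68 + \frac{24}{61}\right) = 5 \cdot \frac{4172}{61} = \frac{20860}{61}$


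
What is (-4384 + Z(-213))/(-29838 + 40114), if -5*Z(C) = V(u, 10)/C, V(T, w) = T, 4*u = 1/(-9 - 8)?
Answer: -317489281/744187920 ≈ -0.42663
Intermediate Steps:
u = -1/68 (u = 1/(4*(-9 - 8)) = (¼)/(-17) = (¼)*(-1/17) = -1/68 ≈ -0.014706)
Z(C) = 1/(340*C) (Z(C) = -(-1)/(340*C) = 1/(340*C))
(-4384 + Z(-213))/(-29838 + 40114) = (-4384 + (1/340)/(-213))/(-29838 + 40114) = (-4384 + (1/340)*(-1/213))/10276 = (-4384 - 1/72420)*(1/10276) = -317489281/72420*1/10276 = -317489281/744187920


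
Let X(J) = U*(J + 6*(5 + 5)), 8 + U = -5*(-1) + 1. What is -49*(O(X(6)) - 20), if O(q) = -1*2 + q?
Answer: 7546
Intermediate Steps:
U = -2 (U = -8 + (-5*(-1) + 1) = -8 + (5 + 1) = -8 + 6 = -2)
X(J) = -120 - 2*J (X(J) = -2*(J + 6*(5 + 5)) = -2*(J + 6*10) = -2*(J + 60) = -2*(60 + J) = -120 - 2*J)
O(q) = -2 + q
-49*(O(X(6)) - 20) = -49*((-2 + (-120 - 2*6)) - 20) = -49*((-2 + (-120 - 12)) - 20) = -49*((-2 - 132) - 20) = -49*(-134 - 20) = -49*(-154) = 7546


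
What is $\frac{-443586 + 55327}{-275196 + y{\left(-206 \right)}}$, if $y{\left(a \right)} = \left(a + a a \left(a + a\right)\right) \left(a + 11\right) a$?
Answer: $\frac{388259}{702326047656} \approx 5.5282 \cdot 10^{-7}$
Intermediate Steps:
$y{\left(a \right)} = a \left(11 + a\right) \left(a + 2 a^{3}\right)$ ($y{\left(a \right)} = \left(a + a^{2} \cdot 2 a\right) \left(11 + a\right) a = \left(a + 2 a^{3}\right) \left(11 + a\right) a = \left(11 + a\right) \left(a + 2 a^{3}\right) a = a \left(11 + a\right) \left(a + 2 a^{3}\right)$)
$\frac{-443586 + 55327}{-275196 + y{\left(-206 \right)}} = \frac{-443586 + 55327}{-275196 + \left(-206\right)^{2} \left(11 - 206 + 2 \left(-206\right)^{3} + 22 \left(-206\right)^{2}\right)} = - \frac{388259}{-275196 + 42436 \left(11 - 206 + 2 \left(-8741816\right) + 22 \cdot 42436\right)} = - \frac{388259}{-275196 + 42436 \left(11 - 206 - 17483632 + 933592\right)} = - \frac{388259}{-275196 + 42436 \left(-16550235\right)} = - \frac{388259}{-275196 - 702325772460} = - \frac{388259}{-702326047656} = \left(-388259\right) \left(- \frac{1}{702326047656}\right) = \frac{388259}{702326047656}$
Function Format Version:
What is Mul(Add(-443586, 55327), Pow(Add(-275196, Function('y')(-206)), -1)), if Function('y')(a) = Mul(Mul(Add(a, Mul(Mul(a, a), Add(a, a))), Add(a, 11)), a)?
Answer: Rational(388259, 702326047656) ≈ 5.5282e-7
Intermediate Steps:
Function('y')(a) = Mul(a, Add(11, a), Add(a, Mul(2, Pow(a, 3)))) (Function('y')(a) = Mul(Mul(Add(a, Mul(Pow(a, 2), Mul(2, a))), Add(11, a)), a) = Mul(Mul(Add(a, Mul(2, Pow(a, 3))), Add(11, a)), a) = Mul(Mul(Add(11, a), Add(a, Mul(2, Pow(a, 3)))), a) = Mul(a, Add(11, a), Add(a, Mul(2, Pow(a, 3)))))
Mul(Add(-443586, 55327), Pow(Add(-275196, Function('y')(-206)), -1)) = Mul(Add(-443586, 55327), Pow(Add(-275196, Mul(Pow(-206, 2), Add(11, -206, Mul(2, Pow(-206, 3)), Mul(22, Pow(-206, 2))))), -1)) = Mul(-388259, Pow(Add(-275196, Mul(42436, Add(11, -206, Mul(2, -8741816), Mul(22, 42436)))), -1)) = Mul(-388259, Pow(Add(-275196, Mul(42436, Add(11, -206, -17483632, 933592))), -1)) = Mul(-388259, Pow(Add(-275196, Mul(42436, -16550235)), -1)) = Mul(-388259, Pow(Add(-275196, -702325772460), -1)) = Mul(-388259, Pow(-702326047656, -1)) = Mul(-388259, Rational(-1, 702326047656)) = Rational(388259, 702326047656)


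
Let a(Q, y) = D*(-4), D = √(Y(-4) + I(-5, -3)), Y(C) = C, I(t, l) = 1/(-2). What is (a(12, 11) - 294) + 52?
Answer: -242 - 6*I*√2 ≈ -242.0 - 8.4853*I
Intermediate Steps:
I(t, l) = -½
D = 3*I*√2/2 (D = √(-4 - ½) = √(-9/2) = 3*I*√2/2 ≈ 2.1213*I)
a(Q, y) = -6*I*√2 (a(Q, y) = (3*I*√2/2)*(-4) = -6*I*√2)
(a(12, 11) - 294) + 52 = (-6*I*√2 - 294) + 52 = (-294 - 6*I*√2) + 52 = -242 - 6*I*√2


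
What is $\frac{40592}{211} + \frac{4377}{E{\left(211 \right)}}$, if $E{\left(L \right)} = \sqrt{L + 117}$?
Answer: $\frac{40592}{211} + \frac{4377 \sqrt{82}}{164} \approx 434.06$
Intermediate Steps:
$E{\left(L \right)} = \sqrt{117 + L}$
$\frac{40592}{211} + \frac{4377}{E{\left(211 \right)}} = \frac{40592}{211} + \frac{4377}{\sqrt{117 + 211}} = 40592 \cdot \frac{1}{211} + \frac{4377}{\sqrt{328}} = \frac{40592}{211} + \frac{4377}{2 \sqrt{82}} = \frac{40592}{211} + 4377 \frac{\sqrt{82}}{164} = \frac{40592}{211} + \frac{4377 \sqrt{82}}{164}$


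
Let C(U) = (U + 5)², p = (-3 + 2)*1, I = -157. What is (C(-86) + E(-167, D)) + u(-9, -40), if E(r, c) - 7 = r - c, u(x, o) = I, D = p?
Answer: 6245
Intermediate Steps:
p = -1 (p = -1*1 = -1)
C(U) = (5 + U)²
D = -1
u(x, o) = -157
E(r, c) = 7 + r - c (E(r, c) = 7 + (r - c) = 7 + r - c)
(C(-86) + E(-167, D)) + u(-9, -40) = ((5 - 86)² + (7 - 167 - 1*(-1))) - 157 = ((-81)² + (7 - 167 + 1)) - 157 = (6561 - 159) - 157 = 6402 - 157 = 6245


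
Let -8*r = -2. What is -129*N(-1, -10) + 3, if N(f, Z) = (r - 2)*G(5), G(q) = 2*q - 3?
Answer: 6333/4 ≈ 1583.3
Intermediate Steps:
r = 1/4 (r = -1/8*(-2) = 1/4 ≈ 0.25000)
G(q) = -3 + 2*q
N(f, Z) = -49/4 (N(f, Z) = (1/4 - 2)*(-3 + 2*5) = -7*(-3 + 10)/4 = -7/4*7 = -49/4)
-129*N(-1, -10) + 3 = -129*(-49/4) + 3 = 6321/4 + 3 = 6333/4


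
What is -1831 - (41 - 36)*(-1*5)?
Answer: -1806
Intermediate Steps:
-1831 - (41 - 36)*(-1*5) = -1831 - 5*(-5) = -1831 - 1*(-25) = -1831 + 25 = -1806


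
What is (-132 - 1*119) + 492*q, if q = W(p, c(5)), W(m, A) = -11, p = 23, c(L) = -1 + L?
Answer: -5663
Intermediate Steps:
q = -11
(-132 - 1*119) + 492*q = (-132 - 1*119) + 492*(-11) = (-132 - 119) - 5412 = -251 - 5412 = -5663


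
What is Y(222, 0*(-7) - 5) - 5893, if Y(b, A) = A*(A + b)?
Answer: -6978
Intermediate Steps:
Y(222, 0*(-7) - 5) - 5893 = (0*(-7) - 5)*((0*(-7) - 5) + 222) - 5893 = (0 - 5)*((0 - 5) + 222) - 5893 = -5*(-5 + 222) - 5893 = -5*217 - 5893 = -1085 - 5893 = -6978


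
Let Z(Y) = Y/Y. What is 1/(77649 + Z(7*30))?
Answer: 1/77650 ≈ 1.2878e-5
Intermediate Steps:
Z(Y) = 1
1/(77649 + Z(7*30)) = 1/(77649 + 1) = 1/77650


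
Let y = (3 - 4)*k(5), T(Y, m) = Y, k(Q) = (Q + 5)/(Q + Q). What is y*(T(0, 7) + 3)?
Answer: -3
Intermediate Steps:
k(Q) = (5 + Q)/(2*Q) (k(Q) = (5 + Q)/((2*Q)) = (5 + Q)*(1/(2*Q)) = (5 + Q)/(2*Q))
y = -1 (y = (3 - 4)*((1/2)*(5 + 5)/5) = -10/(2*5) = -1*1 = -1)
y*(T(0, 7) + 3) = -(0 + 3) = -1*3 = -3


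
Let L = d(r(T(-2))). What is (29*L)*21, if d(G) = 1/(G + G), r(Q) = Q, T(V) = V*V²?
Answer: -609/16 ≈ -38.063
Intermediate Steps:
T(V) = V³
d(G) = 1/(2*G)
L = -1/16 (L = 1/(2*((-2)³)) = (½)/(-8) = (½)*(-⅛) = -1/16 ≈ -0.062500)
(29*L)*21 = (29*(-1/16))*21 = -29/16*21 = -609/16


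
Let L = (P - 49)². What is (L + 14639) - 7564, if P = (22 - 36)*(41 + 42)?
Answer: 1473596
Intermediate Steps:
P = -1162 (P = -14*83 = -1162)
L = 1466521 (L = (-1162 - 49)² = (-1211)² = 1466521)
(L + 14639) - 7564 = (1466521 + 14639) - 7564 = 1481160 - 7564 = 1473596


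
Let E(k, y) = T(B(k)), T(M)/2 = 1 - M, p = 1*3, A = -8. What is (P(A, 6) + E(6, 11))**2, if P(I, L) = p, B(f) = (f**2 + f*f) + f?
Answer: 22801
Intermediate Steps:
B(f) = f + 2*f**2 (B(f) = (f**2 + f**2) + f = 2*f**2 + f = f + 2*f**2)
p = 3
P(I, L) = 3
T(M) = 2 - 2*M (T(M) = 2*(1 - M) = 2 - 2*M)
E(k, y) = 2 - 2*k*(1 + 2*k)
(P(A, 6) + E(6, 11))**2 = (3 + (2 - 2*6*(1 + 2*6)))**2 = (3 + (2 - 2*6*(1 + 12)))**2 = (3 + (2 - 2*6*13))**2 = (3 + (2 - 156))**2 = (3 - 154)**2 = (-151)**2 = 22801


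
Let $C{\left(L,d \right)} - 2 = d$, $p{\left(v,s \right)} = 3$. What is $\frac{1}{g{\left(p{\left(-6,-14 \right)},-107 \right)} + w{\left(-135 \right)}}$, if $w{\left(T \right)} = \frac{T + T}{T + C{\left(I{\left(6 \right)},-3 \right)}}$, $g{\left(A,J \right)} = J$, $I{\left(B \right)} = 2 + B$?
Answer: $- \frac{68}{7141} \approx -0.0095225$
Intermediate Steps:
$C{\left(L,d \right)} = 2 + d$
$w{\left(T \right)} = \frac{2 T}{-1 + T}$ ($w{\left(T \right)} = \frac{T + T}{T + \left(2 - 3\right)} = \frac{2 T}{T - 1} = \frac{2 T}{-1 + T}$)
$\frac{1}{g{\left(p{\left(-6,-14 \right)},-107 \right)} + w{\left(-135 \right)}} = \frac{1}{-107 + 2 \left(-135\right) \frac{1}{-1 - 135}} = \frac{1}{-107 + 2 \left(-135\right) \frac{1}{-136}} = \frac{1}{-107 + 2 \left(-135\right) \left(- \frac{1}{136}\right)} = \frac{1}{-107 + \frac{135}{68}} = \frac{1}{- \frac{7141}{68}} = - \frac{68}{7141}$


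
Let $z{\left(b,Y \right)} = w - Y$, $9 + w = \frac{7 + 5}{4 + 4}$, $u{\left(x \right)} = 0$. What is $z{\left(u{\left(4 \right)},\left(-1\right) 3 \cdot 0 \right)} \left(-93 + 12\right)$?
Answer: $\frac{1215}{2} \approx 607.5$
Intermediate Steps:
$w = - \frac{15}{2}$ ($w = -9 + \frac{7 + 5}{4 + 4} = -9 + \frac{12}{8} = -9 + 12 \cdot \frac{1}{8} = -9 + \frac{3}{2} = - \frac{15}{2} \approx -7.5$)
$z{\left(b,Y \right)} = - \frac{15}{2} - Y$
$z{\left(u{\left(4 \right)},\left(-1\right) 3 \cdot 0 \right)} \left(-93 + 12\right) = \left(- \frac{15}{2} - \left(-1\right) 3 \cdot 0\right) \left(-93 + 12\right) = \left(- \frac{15}{2} - \left(-3\right) 0\right) \left(-81\right) = \left(- \frac{15}{2} - 0\right) \left(-81\right) = \left(- \frac{15}{2} + 0\right) \left(-81\right) = \left(- \frac{15}{2}\right) \left(-81\right) = \frac{1215}{2}$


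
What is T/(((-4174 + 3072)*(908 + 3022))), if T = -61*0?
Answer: 0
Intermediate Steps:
T = 0
T/(((-4174 + 3072)*(908 + 3022))) = 0/(((-4174 + 3072)*(908 + 3022))) = 0/((-1102*3930)) = 0/(-4330860) = 0*(-1/4330860) = 0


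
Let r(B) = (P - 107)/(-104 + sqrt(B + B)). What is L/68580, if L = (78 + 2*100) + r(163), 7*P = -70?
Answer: 732097/179851050 + 13*sqrt(326)/79933800 ≈ 0.0040735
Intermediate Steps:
P = -10 (P = (1/7)*(-70) = -10)
r(B) = -117/(-104 + sqrt(2)*sqrt(B)) (r(B) = (-10 - 107)/(-104 + sqrt(B + B)) = -117/(-104 + sqrt(2*B)) = -117/(-104 + sqrt(2)*sqrt(B)))
L = 278 - 117/(-104 + sqrt(326)) (L = (78 + 2*100) - 117/(-104 + sqrt(2)*sqrt(163)) = (78 + 200) - 117/(-104 + sqrt(326)) = 278 - 117/(-104 + sqrt(326)) ≈ 279.36)
L/68580 = (1464194/5245 + 117*sqrt(326)/10490)/68580 = (1464194/5245 + 117*sqrt(326)/10490)*(1/68580) = 732097/179851050 + 13*sqrt(326)/79933800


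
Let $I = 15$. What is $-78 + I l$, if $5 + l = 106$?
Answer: $1437$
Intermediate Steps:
$l = 101$ ($l = -5 + 106 = 101$)
$-78 + I l = -78 + 15 \cdot 101 = -78 + 1515 = 1437$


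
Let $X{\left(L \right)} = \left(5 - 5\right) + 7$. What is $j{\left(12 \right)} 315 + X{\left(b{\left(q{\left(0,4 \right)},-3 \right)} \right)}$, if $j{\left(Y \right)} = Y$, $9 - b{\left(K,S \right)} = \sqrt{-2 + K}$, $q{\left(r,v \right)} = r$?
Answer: $3787$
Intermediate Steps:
$b{\left(K,S \right)} = 9 - \sqrt{-2 + K}$
$X{\left(L \right)} = 7$ ($X{\left(L \right)} = 0 + 7 = 7$)
$j{\left(12 \right)} 315 + X{\left(b{\left(q{\left(0,4 \right)},-3 \right)} \right)} = 12 \cdot 315 + 7 = 3780 + 7 = 3787$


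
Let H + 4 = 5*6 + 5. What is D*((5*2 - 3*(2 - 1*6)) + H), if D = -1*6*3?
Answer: -954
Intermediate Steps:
H = 31 (H = -4 + (5*6 + 5) = -4 + (30 + 5) = -4 + 35 = 31)
D = -18 (D = -6*3 = -18)
D*((5*2 - 3*(2 - 1*6)) + H) = -18*((5*2 - 3*(2 - 1*6)) + 31) = -18*((10 - 3*(2 - 6)) + 31) = -18*((10 - 3*(-4)) + 31) = -18*((10 + 12) + 31) = -18*(22 + 31) = -18*53 = -954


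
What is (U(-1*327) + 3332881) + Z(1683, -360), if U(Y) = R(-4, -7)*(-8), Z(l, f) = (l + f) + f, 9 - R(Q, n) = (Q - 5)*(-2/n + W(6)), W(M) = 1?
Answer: 23335756/7 ≈ 3.3337e+6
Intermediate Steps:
R(Q, n) = 9 - (1 - 2/n)*(-5 + Q) (R(Q, n) = 9 - (Q - 5)*(-2/n + 1) = 9 - (-5 + Q)*(1 - 2/n) = 9 - (1 - 2/n)*(-5 + Q))
Z(l, f) = l + 2*f (Z(l, f) = (f + l) + f = l + 2*f)
U(Y) = -1152/7 (U(Y) = ((-10 + 2*(-4) - 1*(-7)*(-14 - 4))/(-7))*(-8) = -(-10 - 8 - 1*(-7)*(-18))/7*(-8) = -(-10 - 8 - 126)/7*(-8) = -1/7*(-144)*(-8) = (144/7)*(-8) = -1152/7)
(U(-1*327) + 3332881) + Z(1683, -360) = (-1152/7 + 3332881) + (1683 + 2*(-360)) = 23329015/7 + (1683 - 720) = 23329015/7 + 963 = 23335756/7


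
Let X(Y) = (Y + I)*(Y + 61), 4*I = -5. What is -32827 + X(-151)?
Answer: -38249/2 ≈ -19125.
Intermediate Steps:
I = -5/4 (I = (¼)*(-5) = -5/4 ≈ -1.2500)
X(Y) = (61 + Y)*(-5/4 + Y) (X(Y) = (Y - 5/4)*(Y + 61) = (-5/4 + Y)*(61 + Y) = (61 + Y)*(-5/4 + Y))
-32827 + X(-151) = -32827 + (-305/4 + (-151)² + (239/4)*(-151)) = -32827 + (-305/4 + 22801 - 36089/4) = -32827 + 27405/2 = -38249/2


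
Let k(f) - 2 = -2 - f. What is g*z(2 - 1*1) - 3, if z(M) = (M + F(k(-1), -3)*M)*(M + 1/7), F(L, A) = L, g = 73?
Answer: 1147/7 ≈ 163.86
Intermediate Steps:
k(f) = -f (k(f) = 2 + (-2 - f) = -f)
z(M) = 2*M*(⅐ + M) (z(M) = (M + (-1*(-1))*M)*(M + 1/7) = (M + 1*M)*(M + ⅐) = (M + M)*(⅐ + M) = (2*M)*(⅐ + M) = 2*M*(⅐ + M))
g*z(2 - 1*1) - 3 = 73*(2*(2 - 1*1)*(1 + 7*(2 - 1*1))/7) - 3 = 73*(2*(2 - 1)*(1 + 7*(2 - 1))/7) - 3 = 73*((2/7)*1*(1 + 7*1)) - 3 = 73*((2/7)*1*(1 + 7)) - 3 = 73*((2/7)*1*8) - 3 = 73*(16/7) - 3 = 1168/7 - 3 = 1147/7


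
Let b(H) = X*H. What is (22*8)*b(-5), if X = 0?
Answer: 0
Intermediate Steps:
b(H) = 0 (b(H) = 0*H = 0)
(22*8)*b(-5) = (22*8)*0 = 176*0 = 0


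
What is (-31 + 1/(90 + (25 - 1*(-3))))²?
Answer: 13373649/13924 ≈ 960.47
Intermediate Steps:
(-31 + 1/(90 + (25 - 1*(-3))))² = (-31 + 1/(90 + (25 + 3)))² = (-31 + 1/(90 + 28))² = (-31 + 1/118)² = (-3657/118)² = 13373649/13924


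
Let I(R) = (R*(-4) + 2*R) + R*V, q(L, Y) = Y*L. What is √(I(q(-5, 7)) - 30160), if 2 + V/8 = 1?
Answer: I*√29810 ≈ 172.66*I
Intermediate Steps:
V = -8 (V = -16 + 8*1 = -16 + 8 = -8)
q(L, Y) = L*Y
I(R) = -10*R (I(R) = (R*(-4) + 2*R) + R*(-8) = (-4*R + 2*R) - 8*R = -2*R - 8*R = -10*R)
√(I(q(-5, 7)) - 30160) = √(-(-50)*7 - 30160) = √(-10*(-35) - 30160) = √(350 - 30160) = √(-29810) = I*√29810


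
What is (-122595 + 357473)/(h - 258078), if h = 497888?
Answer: 117439/119905 ≈ 0.97943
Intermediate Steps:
(-122595 + 357473)/(h - 258078) = (-122595 + 357473)/(497888 - 258078) = 234878/239810 = 234878*(1/239810) = 117439/119905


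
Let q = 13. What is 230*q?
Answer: 2990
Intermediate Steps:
230*q = 230*13 = 2990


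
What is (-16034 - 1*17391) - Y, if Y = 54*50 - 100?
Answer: -36025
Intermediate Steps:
Y = 2600 (Y = 2700 - 100 = 2600)
(-16034 - 1*17391) - Y = (-16034 - 1*17391) - 1*2600 = (-16034 - 17391) - 2600 = -33425 - 2600 = -36025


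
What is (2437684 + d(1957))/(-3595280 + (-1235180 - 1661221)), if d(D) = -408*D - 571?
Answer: -1638657/6491681 ≈ -0.25242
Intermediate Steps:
d(D) = -571 - 408*D
(2437684 + d(1957))/(-3595280 + (-1235180 - 1661221)) = (2437684 + (-571 - 408*1957))/(-3595280 + (-1235180 - 1661221)) = (2437684 + (-571 - 798456))/(-3595280 - 2896401) = (2437684 - 799027)/(-6491681) = 1638657*(-1/6491681) = -1638657/6491681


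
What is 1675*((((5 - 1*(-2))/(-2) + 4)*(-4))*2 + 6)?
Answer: 3350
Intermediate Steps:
1675*((((5 - 1*(-2))/(-2) + 4)*(-4))*2 + 6) = 1675*((((5 + 2)*(-½) + 4)*(-4))*2 + 6) = 1675*(((7*(-½) + 4)*(-4))*2 + 6) = 1675*(((-7/2 + 4)*(-4))*2 + 6) = 1675*(((½)*(-4))*2 + 6) = 1675*(-2*2 + 6) = 1675*(-4 + 6) = 1675*2 = 3350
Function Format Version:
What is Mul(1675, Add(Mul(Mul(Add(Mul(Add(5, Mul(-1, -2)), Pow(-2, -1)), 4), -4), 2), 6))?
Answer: 3350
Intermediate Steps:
Mul(1675, Add(Mul(Mul(Add(Mul(Add(5, Mul(-1, -2)), Pow(-2, -1)), 4), -4), 2), 6)) = Mul(1675, Add(Mul(Mul(Add(Mul(Add(5, 2), Rational(-1, 2)), 4), -4), 2), 6)) = Mul(1675, Add(Mul(Mul(Add(Mul(7, Rational(-1, 2)), 4), -4), 2), 6)) = Mul(1675, Add(Mul(Mul(Add(Rational(-7, 2), 4), -4), 2), 6)) = Mul(1675, Add(Mul(Mul(Rational(1, 2), -4), 2), 6)) = Mul(1675, Add(Mul(-2, 2), 6)) = Mul(1675, Add(-4, 6)) = Mul(1675, 2) = 3350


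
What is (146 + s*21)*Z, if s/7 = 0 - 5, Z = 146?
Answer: -85994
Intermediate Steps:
s = -35 (s = 7*(0 - 5) = 7*(-5) = -35)
(146 + s*21)*Z = (146 - 35*21)*146 = (146 - 735)*146 = -589*146 = -85994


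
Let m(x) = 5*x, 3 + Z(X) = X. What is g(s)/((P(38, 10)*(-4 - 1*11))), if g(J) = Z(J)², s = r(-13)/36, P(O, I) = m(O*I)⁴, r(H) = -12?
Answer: -1/17593335000000 ≈ -5.6840e-14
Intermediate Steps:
Z(X) = -3 + X
P(O, I) = 625*I⁴*O⁴ (P(O, I) = (5*(O*I))⁴ = (5*(I*O))⁴ = (5*I*O)⁴ = 625*I⁴*O⁴)
s = -⅓ (s = -12/36 = -12*1/36 = -⅓ ≈ -0.33333)
g(J) = (-3 + J)²
g(s)/((P(38, 10)*(-4 - 1*11))) = (-3 - ⅓)²/(((625*10⁴*38⁴)*(-4 - 1*11))) = (-10/3)²/(((625*10000*2085136)*(-4 - 11))) = 100/(9*((13032100000000*(-15)))) = (100/9)/(-195481500000000) = (100/9)*(-1/195481500000000) = -1/17593335000000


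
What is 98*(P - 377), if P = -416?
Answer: -77714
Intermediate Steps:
98*(P - 377) = 98*(-416 - 377) = 98*(-793) = -77714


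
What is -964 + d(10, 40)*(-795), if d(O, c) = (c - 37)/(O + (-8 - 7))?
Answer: -487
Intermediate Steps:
d(O, c) = (-37 + c)/(-15 + O) (d(O, c) = (-37 + c)/(O - 15) = (-37 + c)/(-15 + O))
-964 + d(10, 40)*(-795) = -964 + ((-37 + 40)/(-15 + 10))*(-795) = -964 + (3/(-5))*(-795) = -964 - 1/5*3*(-795) = -964 - 3/5*(-795) = -964 + 477 = -487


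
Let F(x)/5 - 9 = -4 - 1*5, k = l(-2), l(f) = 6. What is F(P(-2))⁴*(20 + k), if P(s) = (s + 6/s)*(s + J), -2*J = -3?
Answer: 0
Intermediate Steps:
J = 3/2 (J = -½*(-3) = 3/2 ≈ 1.5000)
P(s) = (3/2 + s)*(s + 6/s) (P(s) = (s + 6/s)*(s + 3/2) = (s + 6/s)*(3/2 + s) = (3/2 + s)*(s + 6/s))
k = 6
F(x) = 0 (F(x) = 45 + 5*(-4 - 1*5) = 45 + 5*(-4 - 5) = 45 + 5*(-9) = 45 - 45 = 0)
F(P(-2))⁴*(20 + k) = 0⁴*(20 + 6) = 0*26 = 0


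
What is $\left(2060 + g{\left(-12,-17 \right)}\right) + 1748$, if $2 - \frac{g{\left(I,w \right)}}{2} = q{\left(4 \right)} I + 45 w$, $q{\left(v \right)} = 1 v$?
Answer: $5438$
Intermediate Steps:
$q{\left(v \right)} = v$
$g{\left(I,w \right)} = 4 - 90 w - 8 I$ ($g{\left(I,w \right)} = 4 - 2 \left(4 I + 45 w\right) = 4 - \left(8 I + 90 w\right) = 4 - 90 w - 8 I$)
$\left(2060 + g{\left(-12,-17 \right)}\right) + 1748 = \left(2060 - -1630\right) + 1748 = \left(2060 + \left(4 + 1530 + 96\right)\right) + 1748 = \left(2060 + 1630\right) + 1748 = 3690 + 1748 = 5438$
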